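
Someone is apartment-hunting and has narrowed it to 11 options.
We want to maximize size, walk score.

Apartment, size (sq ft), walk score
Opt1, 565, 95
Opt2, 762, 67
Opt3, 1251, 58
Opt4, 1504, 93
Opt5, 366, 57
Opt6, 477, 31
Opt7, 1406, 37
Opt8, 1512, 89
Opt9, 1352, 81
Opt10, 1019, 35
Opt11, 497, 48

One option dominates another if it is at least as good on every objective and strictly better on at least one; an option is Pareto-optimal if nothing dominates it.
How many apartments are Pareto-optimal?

Opt1: not dominated (best walk score).
Opt2: dominated by Opt4 (size 1504≥762, walk score 93≥67).
Opt3: dominated by Opt4 (size 1504≥1251, walk score 93≥58).
Opt4: not dominated.
Opt5: dominated by Opt1 (size 565≥366, walk score 95≥57).
Opt6: dominated by Opt1 (size 565≥477, walk score 95≥31).
Opt7: dominated by Opt4 (size 1504≥1406, walk score 93≥37).
Opt8: not dominated (best size).
Opt9: dominated by Opt4 (size 1504≥1352, walk score 93≥81).
Opt10: dominated by Opt3 (size 1251≥1019, walk score 58≥35).
Opt11: dominated by Opt1 (size 565≥497, walk score 95≥48).
Pareto-optimal: Opt1, Opt4, Opt8 → 3.

3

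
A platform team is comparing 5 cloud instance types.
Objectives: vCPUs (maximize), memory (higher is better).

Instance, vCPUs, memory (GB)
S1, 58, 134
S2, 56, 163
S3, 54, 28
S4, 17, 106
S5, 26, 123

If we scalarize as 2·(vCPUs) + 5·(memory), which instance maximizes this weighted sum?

S2

S1: 2·58 + 5·134 = 786
S2: 2·56 + 5·163 = 927
S3: 2·54 + 5·28 = 248
S4: 2·17 + 5·106 = 564
S5: 2·26 + 5·123 = 667
Highest: S2 at 927.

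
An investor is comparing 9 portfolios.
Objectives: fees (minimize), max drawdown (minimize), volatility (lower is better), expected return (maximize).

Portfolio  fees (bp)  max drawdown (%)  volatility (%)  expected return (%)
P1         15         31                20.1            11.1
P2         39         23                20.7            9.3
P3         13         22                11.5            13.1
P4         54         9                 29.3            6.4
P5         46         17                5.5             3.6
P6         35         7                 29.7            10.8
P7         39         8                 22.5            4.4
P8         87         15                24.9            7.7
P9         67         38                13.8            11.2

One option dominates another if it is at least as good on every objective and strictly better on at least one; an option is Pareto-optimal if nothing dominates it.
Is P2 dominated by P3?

P3 vs P2: fees 13≤39, max drawdown 22≤23, volatility 11.5≤20.7, expected return 13.1≥9.3 — P3 is at least as good on every objective with at least one strict improvement.

Yes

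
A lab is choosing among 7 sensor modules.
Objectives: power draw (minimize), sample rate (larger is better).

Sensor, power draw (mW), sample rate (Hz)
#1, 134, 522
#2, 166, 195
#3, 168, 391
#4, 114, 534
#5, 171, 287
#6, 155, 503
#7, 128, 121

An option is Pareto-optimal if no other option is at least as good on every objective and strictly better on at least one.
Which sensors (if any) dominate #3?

#1: power draw 134≤168, sample rate 522≥391 — dominates #3.
#4: power draw 114≤168, sample rate 534≥391 — dominates #3.
#6: power draw 155≤168, sample rate 503≥391 — dominates #3.
Others (#2, #5, #7) are each worse than #3 on at least one objective.

#1, #4, #6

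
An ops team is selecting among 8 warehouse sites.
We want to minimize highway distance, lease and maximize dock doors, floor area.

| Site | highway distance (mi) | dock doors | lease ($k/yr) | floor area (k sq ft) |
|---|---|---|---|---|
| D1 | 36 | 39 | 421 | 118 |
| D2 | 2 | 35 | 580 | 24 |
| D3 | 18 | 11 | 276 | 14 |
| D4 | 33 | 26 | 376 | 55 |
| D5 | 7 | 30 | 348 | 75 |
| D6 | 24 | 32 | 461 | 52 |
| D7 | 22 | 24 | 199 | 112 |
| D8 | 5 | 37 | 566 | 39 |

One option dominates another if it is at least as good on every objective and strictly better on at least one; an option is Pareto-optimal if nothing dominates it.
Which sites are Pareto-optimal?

D1, D2, D3, D5, D6, D7, D8

D1: not dominated (best dock doors).
D2: not dominated (best highway distance).
D3: not dominated.
D4: dominated by D5 (highway distance 7≤33, dock doors 30≥26, lease 348≤376, floor area 75≥55).
D5: not dominated.
D6: not dominated.
D7: not dominated (best lease).
D8: not dominated.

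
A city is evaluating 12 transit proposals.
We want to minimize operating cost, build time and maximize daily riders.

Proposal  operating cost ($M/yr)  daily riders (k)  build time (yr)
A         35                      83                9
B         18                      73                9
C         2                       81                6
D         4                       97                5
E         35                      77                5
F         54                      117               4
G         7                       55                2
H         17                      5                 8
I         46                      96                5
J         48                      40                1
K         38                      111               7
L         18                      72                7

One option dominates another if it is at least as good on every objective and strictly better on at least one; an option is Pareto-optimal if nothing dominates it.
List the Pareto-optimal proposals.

A: dominated by D (operating cost 4≤35, daily riders 97≥83, build time 5≤9).
B: dominated by C (operating cost 2≤18, daily riders 81≥73, build time 6≤9).
C: not dominated (best operating cost).
D: not dominated.
E: dominated by D (operating cost 4≤35, daily riders 97≥77, build time 5≤5).
F: not dominated (best daily riders).
G: not dominated.
H: dominated by C (operating cost 2≤17, daily riders 81≥5, build time 6≤8).
I: dominated by D (operating cost 4≤46, daily riders 97≥96, build time 5≤5).
J: not dominated (best build time).
K: not dominated.
L: dominated by C (operating cost 2≤18, daily riders 81≥72, build time 6≤7).

C, D, F, G, J, K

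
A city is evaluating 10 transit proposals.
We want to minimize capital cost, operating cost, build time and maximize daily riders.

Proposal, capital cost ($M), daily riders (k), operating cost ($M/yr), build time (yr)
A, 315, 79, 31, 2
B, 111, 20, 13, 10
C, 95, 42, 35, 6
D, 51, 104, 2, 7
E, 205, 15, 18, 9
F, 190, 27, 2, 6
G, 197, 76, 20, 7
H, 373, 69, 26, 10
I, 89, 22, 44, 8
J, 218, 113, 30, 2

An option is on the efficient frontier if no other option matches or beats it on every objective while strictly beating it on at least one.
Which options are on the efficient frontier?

A: dominated by J (capital cost 218≤315, daily riders 113≥79, operating cost 30≤31, build time 2≤2).
B: dominated by D (capital cost 51≤111, daily riders 104≥20, operating cost 2≤13, build time 7≤10).
C: not dominated.
D: not dominated (best capital cost).
E: dominated by D (capital cost 51≤205, daily riders 104≥15, operating cost 2≤18, build time 7≤9).
F: not dominated.
G: dominated by D (capital cost 51≤197, daily riders 104≥76, operating cost 2≤20, build time 7≤7).
H: dominated by D (capital cost 51≤373, daily riders 104≥69, operating cost 2≤26, build time 7≤10).
I: dominated by D (capital cost 51≤89, daily riders 104≥22, operating cost 2≤44, build time 7≤8).
J: not dominated (best daily riders).

C, D, F, J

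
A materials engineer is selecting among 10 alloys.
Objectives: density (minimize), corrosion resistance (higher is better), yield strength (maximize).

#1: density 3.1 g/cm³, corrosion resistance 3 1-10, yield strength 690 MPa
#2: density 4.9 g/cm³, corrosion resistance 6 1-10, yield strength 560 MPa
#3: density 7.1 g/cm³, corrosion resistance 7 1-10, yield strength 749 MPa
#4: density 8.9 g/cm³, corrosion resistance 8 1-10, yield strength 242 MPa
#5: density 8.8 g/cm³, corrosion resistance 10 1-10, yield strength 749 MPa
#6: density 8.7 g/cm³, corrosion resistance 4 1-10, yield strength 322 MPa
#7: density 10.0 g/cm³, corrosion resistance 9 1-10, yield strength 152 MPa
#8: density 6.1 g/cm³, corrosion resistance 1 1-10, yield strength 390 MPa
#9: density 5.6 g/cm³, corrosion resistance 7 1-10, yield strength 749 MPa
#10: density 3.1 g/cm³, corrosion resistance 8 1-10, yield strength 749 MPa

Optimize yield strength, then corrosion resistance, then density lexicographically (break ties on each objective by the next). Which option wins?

First maximize yield strength: best is 749, kept {#3, #5, #9, #10}.
Then maximize corrosion resistance: best is 10, kept {#5}.

#5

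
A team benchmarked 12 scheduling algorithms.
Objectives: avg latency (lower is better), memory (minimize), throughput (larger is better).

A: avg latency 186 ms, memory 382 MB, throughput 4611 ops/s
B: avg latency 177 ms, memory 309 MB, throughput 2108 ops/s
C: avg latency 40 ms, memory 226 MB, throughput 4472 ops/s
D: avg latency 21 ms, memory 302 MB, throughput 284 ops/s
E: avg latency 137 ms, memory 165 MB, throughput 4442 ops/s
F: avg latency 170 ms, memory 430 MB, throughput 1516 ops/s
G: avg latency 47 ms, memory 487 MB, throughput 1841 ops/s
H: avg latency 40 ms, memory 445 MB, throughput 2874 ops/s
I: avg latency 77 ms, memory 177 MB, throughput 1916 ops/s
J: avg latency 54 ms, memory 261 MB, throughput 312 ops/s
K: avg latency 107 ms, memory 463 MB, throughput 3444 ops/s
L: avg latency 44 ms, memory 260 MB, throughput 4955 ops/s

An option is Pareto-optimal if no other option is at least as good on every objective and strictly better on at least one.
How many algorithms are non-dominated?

A: dominated by L (avg latency 44≤186, memory 260≤382, throughput 4955≥4611).
B: dominated by C (avg latency 40≤177, memory 226≤309, throughput 4472≥2108).
C: not dominated.
D: not dominated (best avg latency).
E: not dominated (best memory).
F: dominated by C (avg latency 40≤170, memory 226≤430, throughput 4472≥1516).
G: dominated by C (avg latency 40≤47, memory 226≤487, throughput 4472≥1841).
H: dominated by C (avg latency 40≤40, memory 226≤445, throughput 4472≥2874).
I: not dominated.
J: dominated by C (avg latency 40≤54, memory 226≤261, throughput 4472≥312).
K: dominated by C (avg latency 40≤107, memory 226≤463, throughput 4472≥3444).
L: not dominated (best throughput).
Pareto-optimal: C, D, E, I, L → 5.

5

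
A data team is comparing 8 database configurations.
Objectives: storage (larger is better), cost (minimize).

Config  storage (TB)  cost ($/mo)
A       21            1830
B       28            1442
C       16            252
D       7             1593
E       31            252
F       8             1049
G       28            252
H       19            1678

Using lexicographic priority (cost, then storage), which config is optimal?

E

First minimize cost: best is 252, kept {C, E, G}.
Then maximize storage: best is 31, kept {E}.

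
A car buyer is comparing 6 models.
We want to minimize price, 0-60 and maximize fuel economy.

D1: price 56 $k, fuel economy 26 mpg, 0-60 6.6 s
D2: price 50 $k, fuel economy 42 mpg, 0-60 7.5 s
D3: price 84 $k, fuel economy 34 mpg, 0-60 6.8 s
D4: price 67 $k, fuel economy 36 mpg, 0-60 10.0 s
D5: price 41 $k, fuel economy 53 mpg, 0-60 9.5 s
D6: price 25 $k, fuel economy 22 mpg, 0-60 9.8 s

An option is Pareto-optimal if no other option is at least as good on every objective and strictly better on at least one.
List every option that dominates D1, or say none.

none

D2: worse on 0-60 (7.5 vs 6.6).
D3: worse on price (84 vs 56).
D4: worse on price (67 vs 56).
D5: worse on 0-60 (9.5 vs 6.6).
D6: worse on fuel economy (22 vs 26).
No option dominates D1.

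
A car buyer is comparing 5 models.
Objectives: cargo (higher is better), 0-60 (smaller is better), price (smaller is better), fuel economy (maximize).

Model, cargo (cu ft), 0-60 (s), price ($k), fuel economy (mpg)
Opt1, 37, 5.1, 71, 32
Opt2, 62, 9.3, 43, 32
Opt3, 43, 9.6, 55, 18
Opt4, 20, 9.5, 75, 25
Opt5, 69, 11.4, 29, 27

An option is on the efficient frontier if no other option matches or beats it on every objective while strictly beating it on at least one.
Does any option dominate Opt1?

No

Opt2: worse on 0-60 (9.3 vs 5.1).
Opt3: worse on 0-60 (9.6 vs 5.1).
Opt4: worse on cargo (20 vs 37).
Opt5: worse on 0-60 (11.4 vs 5.1).
No option is at least as good as Opt1 on every objective and strictly better on one.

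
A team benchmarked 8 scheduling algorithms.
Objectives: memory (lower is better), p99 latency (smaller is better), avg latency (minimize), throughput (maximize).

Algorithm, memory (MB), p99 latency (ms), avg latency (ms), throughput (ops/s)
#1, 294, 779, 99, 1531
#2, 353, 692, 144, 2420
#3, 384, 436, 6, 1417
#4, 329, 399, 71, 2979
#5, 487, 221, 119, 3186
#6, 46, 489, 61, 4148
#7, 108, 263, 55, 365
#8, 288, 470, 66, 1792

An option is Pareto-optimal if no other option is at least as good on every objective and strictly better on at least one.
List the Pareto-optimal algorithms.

#1: dominated by #6 (memory 46≤294, p99 latency 489≤779, avg latency 61≤99, throughput 4148≥1531).
#2: dominated by #4 (memory 329≤353, p99 latency 399≤692, avg latency 71≤144, throughput 2979≥2420).
#3: not dominated (best avg latency).
#4: not dominated.
#5: not dominated (best p99 latency).
#6: not dominated (best memory).
#7: not dominated.
#8: not dominated.

#3, #4, #5, #6, #7, #8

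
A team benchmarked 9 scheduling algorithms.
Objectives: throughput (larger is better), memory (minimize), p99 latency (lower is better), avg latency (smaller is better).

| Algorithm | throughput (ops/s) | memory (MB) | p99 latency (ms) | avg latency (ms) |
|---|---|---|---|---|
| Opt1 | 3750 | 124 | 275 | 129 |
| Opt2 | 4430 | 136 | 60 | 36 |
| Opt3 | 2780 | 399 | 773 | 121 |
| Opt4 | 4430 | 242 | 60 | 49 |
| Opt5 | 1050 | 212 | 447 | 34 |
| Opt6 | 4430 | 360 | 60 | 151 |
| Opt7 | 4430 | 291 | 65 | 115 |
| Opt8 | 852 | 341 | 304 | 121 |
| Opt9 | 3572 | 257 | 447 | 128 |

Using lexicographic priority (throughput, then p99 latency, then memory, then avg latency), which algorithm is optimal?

Opt2

First maximize throughput: best is 4430, kept {Opt2, Opt4, Opt6, Opt7}.
Then minimize p99 latency: best is 60, kept {Opt2, Opt4, Opt6}.
Then minimize memory: best is 136, kept {Opt2}.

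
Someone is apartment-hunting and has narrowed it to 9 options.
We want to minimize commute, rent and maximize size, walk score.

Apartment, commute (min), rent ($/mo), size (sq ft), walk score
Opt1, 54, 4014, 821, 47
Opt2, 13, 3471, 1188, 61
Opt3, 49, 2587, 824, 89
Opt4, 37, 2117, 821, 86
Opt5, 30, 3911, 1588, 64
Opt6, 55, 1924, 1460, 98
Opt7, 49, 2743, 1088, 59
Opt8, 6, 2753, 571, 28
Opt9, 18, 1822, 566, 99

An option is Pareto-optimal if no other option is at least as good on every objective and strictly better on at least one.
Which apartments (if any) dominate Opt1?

Opt2: commute 13≤54, rent 3471≤4014, size 1188≥821, walk score 61≥47 — dominates Opt1.
Opt3: commute 49≤54, rent 2587≤4014, size 824≥821, walk score 89≥47 — dominates Opt1.
Opt4: commute 37≤54, rent 2117≤4014, size 821≥821, walk score 86≥47 — dominates Opt1.
Opt5: commute 30≤54, rent 3911≤4014, size 1588≥821, walk score 64≥47 — dominates Opt1.
Opt7: commute 49≤54, rent 2743≤4014, size 1088≥821, walk score 59≥47 — dominates Opt1.
Others (Opt6, Opt8, Opt9) are each worse than Opt1 on at least one objective.

Opt2, Opt3, Opt4, Opt5, Opt7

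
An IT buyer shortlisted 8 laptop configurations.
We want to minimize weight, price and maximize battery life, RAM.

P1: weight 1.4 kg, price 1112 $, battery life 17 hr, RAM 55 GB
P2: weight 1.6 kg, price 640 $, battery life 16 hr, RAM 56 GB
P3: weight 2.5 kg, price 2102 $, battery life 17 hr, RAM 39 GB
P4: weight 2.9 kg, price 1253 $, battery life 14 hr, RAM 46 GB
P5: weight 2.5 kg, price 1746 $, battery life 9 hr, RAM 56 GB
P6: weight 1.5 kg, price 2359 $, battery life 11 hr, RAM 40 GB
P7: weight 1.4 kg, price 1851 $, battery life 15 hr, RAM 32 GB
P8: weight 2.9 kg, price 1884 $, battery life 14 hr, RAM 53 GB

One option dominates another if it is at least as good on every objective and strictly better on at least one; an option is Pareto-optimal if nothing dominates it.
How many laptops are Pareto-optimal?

2

P1: not dominated.
P2: not dominated (best price).
P3: dominated by P1 (weight 1.4≤2.5, price 1112≤2102, battery life 17≥17, RAM 55≥39).
P4: dominated by P1 (weight 1.4≤2.9, price 1112≤1253, battery life 17≥14, RAM 55≥46).
P5: dominated by P2 (weight 1.6≤2.5, price 640≤1746, battery life 16≥9, RAM 56≥56).
P6: dominated by P1 (weight 1.4≤1.5, price 1112≤2359, battery life 17≥11, RAM 55≥40).
P7: dominated by P1 (weight 1.4≤1.4, price 1112≤1851, battery life 17≥15, RAM 55≥32).
P8: dominated by P1 (weight 1.4≤2.9, price 1112≤1884, battery life 17≥14, RAM 55≥53).
Pareto-optimal: P1, P2 → 2.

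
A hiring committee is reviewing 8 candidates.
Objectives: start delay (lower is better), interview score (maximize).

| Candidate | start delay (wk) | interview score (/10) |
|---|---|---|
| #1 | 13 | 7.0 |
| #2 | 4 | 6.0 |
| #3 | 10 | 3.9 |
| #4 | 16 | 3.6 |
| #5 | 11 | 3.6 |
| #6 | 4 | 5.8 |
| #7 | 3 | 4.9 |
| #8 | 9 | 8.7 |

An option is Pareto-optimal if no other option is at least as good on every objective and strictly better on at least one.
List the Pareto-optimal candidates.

#1: dominated by #8 (start delay 9≤13, interview score 8.7≥7.0).
#2: not dominated.
#3: dominated by #2 (start delay 4≤10, interview score 6.0≥3.9).
#4: dominated by #1 (start delay 13≤16, interview score 7.0≥3.6).
#5: dominated by #2 (start delay 4≤11, interview score 6.0≥3.6).
#6: dominated by #2 (start delay 4≤4, interview score 6.0≥5.8).
#7: not dominated (best start delay).
#8: not dominated (best interview score).

#2, #7, #8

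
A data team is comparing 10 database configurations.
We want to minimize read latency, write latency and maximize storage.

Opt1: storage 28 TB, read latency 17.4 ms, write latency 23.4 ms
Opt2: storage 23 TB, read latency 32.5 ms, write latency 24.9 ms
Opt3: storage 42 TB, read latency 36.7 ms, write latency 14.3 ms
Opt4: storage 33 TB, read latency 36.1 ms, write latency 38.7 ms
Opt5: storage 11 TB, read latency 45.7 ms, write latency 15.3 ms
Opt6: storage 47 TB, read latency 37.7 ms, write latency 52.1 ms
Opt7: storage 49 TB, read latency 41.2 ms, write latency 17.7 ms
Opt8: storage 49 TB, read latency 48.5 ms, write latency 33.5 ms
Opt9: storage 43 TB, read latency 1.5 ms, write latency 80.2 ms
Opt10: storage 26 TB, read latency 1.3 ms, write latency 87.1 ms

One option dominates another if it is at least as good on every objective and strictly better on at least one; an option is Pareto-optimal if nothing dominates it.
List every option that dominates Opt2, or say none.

Opt1: storage 28≥23, read latency 17.4≤32.5, write latency 23.4≤24.9 — dominates Opt2.
Others (Opt3, Opt4, Opt5, Opt6, Opt7, Opt8, Opt9, Opt10) are each worse than Opt2 on at least one objective.

Opt1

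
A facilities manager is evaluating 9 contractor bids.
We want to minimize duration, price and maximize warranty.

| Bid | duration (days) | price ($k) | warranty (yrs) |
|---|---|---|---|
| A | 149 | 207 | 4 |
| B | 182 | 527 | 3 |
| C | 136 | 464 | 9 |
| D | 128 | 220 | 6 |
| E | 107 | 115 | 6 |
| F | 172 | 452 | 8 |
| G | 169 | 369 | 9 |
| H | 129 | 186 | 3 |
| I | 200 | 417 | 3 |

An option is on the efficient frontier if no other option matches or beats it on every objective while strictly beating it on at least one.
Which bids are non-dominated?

A: dominated by E (duration 107≤149, price 115≤207, warranty 6≥4).
B: dominated by A (duration 149≤182, price 207≤527, warranty 4≥3).
C: not dominated.
D: dominated by E (duration 107≤128, price 115≤220, warranty 6≥6).
E: not dominated (best duration).
F: dominated by G (duration 169≤172, price 369≤452, warranty 9≥8).
G: not dominated.
H: dominated by E (duration 107≤129, price 115≤186, warranty 6≥3).
I: dominated by A (duration 149≤200, price 207≤417, warranty 4≥3).

C, E, G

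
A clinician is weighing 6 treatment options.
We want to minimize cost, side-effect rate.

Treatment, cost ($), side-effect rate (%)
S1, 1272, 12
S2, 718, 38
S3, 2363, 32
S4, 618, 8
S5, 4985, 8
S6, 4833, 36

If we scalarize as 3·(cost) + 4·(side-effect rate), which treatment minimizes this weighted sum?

S4

S1: 3·1272 + 4·12 = 3864
S2: 3·718 + 4·38 = 2306
S3: 3·2363 + 4·32 = 7217
S4: 3·618 + 4·8 = 1886
S5: 3·4985 + 4·8 = 14987
S6: 3·4833 + 4·36 = 14643
Lowest: S4 at 1886.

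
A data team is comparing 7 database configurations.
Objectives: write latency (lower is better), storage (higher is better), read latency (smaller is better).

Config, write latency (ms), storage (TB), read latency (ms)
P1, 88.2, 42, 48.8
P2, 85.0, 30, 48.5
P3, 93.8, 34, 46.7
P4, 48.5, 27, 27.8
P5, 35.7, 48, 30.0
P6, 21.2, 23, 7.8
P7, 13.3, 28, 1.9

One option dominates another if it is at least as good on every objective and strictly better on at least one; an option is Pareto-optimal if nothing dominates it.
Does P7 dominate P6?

P7 vs P6: write latency 13.3≤21.2, storage 28≥23, read latency 1.9≤7.8 — P7 is at least as good on every objective with at least one strict improvement.

Yes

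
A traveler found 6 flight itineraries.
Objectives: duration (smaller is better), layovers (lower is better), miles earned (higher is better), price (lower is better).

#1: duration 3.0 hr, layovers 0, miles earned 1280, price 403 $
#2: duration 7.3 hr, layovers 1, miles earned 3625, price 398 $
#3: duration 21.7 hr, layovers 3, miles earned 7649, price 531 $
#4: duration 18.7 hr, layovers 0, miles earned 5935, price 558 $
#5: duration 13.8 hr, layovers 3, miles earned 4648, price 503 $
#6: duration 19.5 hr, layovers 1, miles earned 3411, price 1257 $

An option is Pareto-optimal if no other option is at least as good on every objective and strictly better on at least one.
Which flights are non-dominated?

#1: not dominated (best duration).
#2: not dominated (best price).
#3: not dominated (best miles earned).
#4: not dominated.
#5: not dominated.
#6: dominated by #2 (duration 7.3≤19.5, layovers 1≤1, miles earned 3625≥3411, price 398≤1257).

#1, #2, #3, #4, #5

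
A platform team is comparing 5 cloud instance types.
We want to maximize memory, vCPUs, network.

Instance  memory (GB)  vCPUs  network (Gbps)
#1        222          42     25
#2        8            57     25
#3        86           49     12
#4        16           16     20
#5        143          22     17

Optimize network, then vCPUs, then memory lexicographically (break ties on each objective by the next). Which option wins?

First maximize network: best is 25, kept {#1, #2}.
Then maximize vCPUs: best is 57, kept {#2}.

#2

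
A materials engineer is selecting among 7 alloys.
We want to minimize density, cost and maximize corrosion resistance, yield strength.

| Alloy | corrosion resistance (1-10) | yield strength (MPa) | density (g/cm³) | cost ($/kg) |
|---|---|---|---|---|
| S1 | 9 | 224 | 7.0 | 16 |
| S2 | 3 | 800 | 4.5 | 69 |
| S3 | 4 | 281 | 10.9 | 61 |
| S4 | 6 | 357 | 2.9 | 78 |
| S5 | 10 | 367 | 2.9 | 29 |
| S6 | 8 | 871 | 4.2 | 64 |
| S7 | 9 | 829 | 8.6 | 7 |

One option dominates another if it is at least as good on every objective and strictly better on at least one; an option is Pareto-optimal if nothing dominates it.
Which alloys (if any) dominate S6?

S1: worse on yield strength (224 vs 871).
S2: worse on corrosion resistance (3 vs 8).
S3: worse on corrosion resistance (4 vs 8).
S4: worse on corrosion resistance (6 vs 8).
S5: worse on yield strength (367 vs 871).
S7: worse on yield strength (829 vs 871).
No option dominates S6.

none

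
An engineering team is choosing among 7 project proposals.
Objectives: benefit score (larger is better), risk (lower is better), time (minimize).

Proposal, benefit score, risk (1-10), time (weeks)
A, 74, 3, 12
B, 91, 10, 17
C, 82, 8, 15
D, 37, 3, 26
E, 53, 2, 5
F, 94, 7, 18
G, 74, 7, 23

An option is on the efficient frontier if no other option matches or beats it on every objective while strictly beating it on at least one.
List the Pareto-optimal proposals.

A, B, C, E, F

A: not dominated.
B: not dominated.
C: not dominated.
D: dominated by A (benefit score 74≥37, risk 3≤3, time 12≤26).
E: not dominated (best risk).
F: not dominated (best benefit score).
G: dominated by A (benefit score 74≥74, risk 3≤7, time 12≤23).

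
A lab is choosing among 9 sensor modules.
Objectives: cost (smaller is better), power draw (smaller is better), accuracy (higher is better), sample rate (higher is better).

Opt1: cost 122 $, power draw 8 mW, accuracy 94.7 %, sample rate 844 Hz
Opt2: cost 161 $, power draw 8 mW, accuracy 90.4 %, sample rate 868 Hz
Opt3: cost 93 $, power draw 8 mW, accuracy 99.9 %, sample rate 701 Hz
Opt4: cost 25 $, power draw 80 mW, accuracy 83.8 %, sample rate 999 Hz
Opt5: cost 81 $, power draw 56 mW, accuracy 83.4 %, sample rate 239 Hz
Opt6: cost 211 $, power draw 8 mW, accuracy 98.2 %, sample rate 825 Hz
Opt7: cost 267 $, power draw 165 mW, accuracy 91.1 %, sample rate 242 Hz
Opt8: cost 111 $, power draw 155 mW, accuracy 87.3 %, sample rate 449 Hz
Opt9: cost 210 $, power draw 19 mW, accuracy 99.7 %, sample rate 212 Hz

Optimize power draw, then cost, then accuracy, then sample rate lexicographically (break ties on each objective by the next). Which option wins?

First minimize power draw: best is 8, kept {Opt1, Opt2, Opt3, Opt6}.
Then minimize cost: best is 93, kept {Opt3}.

Opt3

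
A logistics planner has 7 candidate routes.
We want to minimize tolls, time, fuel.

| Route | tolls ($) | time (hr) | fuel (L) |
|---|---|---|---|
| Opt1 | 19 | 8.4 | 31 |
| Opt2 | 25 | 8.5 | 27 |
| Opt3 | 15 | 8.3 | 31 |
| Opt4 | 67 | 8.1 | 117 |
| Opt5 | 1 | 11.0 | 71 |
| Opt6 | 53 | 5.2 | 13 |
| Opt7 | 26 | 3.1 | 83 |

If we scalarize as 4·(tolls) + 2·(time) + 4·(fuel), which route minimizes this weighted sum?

Opt1: 4·19 + 2·8.4 + 4·31 = 216.8
Opt2: 4·25 + 2·8.5 + 4·27 = 225.0
Opt3: 4·15 + 2·8.3 + 4·31 = 200.6
Opt4: 4·67 + 2·8.1 + 4·117 = 752.2
Opt5: 4·1 + 2·11.0 + 4·71 = 310.0
Opt6: 4·53 + 2·5.2 + 4·13 = 274.4
Opt7: 4·26 + 2·3.1 + 4·83 = 442.2
Lowest: Opt3 at 200.6.

Opt3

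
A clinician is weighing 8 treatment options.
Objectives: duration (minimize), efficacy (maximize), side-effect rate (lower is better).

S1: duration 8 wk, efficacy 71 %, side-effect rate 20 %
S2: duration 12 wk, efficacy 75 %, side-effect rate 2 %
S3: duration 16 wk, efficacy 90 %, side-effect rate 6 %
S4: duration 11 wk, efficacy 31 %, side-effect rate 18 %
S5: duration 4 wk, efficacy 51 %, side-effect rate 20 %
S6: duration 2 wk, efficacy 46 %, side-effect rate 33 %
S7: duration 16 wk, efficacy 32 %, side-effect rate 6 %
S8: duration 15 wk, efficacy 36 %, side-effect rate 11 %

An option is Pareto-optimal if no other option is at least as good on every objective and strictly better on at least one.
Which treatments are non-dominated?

S1, S2, S3, S4, S5, S6

S1: not dominated.
S2: not dominated (best side-effect rate).
S3: not dominated (best efficacy).
S4: not dominated.
S5: not dominated.
S6: not dominated (best duration).
S7: dominated by S2 (duration 12≤16, efficacy 75≥32, side-effect rate 2≤6).
S8: dominated by S2 (duration 12≤15, efficacy 75≥36, side-effect rate 2≤11).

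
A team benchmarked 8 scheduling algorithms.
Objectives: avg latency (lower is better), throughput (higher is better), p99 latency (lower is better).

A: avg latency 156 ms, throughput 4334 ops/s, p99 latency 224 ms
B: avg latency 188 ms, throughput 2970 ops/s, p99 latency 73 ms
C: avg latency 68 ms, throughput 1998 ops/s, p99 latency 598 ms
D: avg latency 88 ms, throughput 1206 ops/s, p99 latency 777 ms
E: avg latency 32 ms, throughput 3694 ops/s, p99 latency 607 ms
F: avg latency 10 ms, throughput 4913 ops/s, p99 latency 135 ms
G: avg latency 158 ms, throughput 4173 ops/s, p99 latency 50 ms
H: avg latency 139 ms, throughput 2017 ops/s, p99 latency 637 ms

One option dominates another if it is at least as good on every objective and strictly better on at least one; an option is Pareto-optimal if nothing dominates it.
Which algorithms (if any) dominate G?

none

A: worse on p99 latency (224 vs 50).
B: worse on avg latency (188 vs 158).
C: worse on throughput (1998 vs 4173).
D: worse on throughput (1206 vs 4173).
E: worse on throughput (3694 vs 4173).
F: worse on p99 latency (135 vs 50).
H: worse on throughput (2017 vs 4173).
No option dominates G.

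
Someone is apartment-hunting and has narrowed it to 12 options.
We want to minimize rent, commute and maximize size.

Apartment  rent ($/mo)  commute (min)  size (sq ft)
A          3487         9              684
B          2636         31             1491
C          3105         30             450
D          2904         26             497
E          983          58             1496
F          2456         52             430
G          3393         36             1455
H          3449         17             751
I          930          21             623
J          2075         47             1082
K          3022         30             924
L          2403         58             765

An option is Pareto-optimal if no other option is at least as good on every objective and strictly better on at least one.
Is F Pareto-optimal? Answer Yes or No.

I vs F: rent 930≤2456, commute 21≤52, size 623≥430 — I is at least as good on every objective and strictly better on at least one, so I dominates F.

No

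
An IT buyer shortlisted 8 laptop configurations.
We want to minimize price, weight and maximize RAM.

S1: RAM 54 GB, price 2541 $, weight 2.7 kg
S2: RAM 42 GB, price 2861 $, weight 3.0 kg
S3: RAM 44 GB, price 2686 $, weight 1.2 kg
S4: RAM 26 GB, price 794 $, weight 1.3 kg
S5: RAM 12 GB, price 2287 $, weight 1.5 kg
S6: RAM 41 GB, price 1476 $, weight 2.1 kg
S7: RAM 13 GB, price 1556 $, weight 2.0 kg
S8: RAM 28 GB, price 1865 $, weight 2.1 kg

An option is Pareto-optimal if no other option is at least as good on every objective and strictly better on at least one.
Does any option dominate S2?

S1 vs S2: RAM 54≥42, price 2541≤2861, weight 2.7≤3.0 — S1 is at least as good on every objective and strictly better on at least one, so S1 dominates S2.

Yes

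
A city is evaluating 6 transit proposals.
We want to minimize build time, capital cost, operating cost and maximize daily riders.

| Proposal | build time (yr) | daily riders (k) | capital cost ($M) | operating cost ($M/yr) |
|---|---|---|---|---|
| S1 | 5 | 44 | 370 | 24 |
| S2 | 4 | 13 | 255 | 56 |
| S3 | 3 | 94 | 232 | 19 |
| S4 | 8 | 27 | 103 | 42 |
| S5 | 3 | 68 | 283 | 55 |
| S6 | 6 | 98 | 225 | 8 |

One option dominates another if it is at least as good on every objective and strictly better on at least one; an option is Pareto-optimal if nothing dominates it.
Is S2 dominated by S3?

Yes

S3 vs S2: build time 3≤4, daily riders 94≥13, capital cost 232≤255, operating cost 19≤56 — S3 is at least as good on every objective with at least one strict improvement.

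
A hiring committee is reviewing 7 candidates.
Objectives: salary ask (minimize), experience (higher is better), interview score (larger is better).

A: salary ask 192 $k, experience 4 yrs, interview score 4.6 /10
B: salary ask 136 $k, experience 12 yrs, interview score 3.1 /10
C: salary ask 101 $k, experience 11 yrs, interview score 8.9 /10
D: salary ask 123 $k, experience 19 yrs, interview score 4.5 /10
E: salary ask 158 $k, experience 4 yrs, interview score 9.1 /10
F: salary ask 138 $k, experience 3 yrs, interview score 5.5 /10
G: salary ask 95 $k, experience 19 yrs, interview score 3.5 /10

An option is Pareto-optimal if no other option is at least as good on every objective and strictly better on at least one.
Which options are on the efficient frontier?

A: dominated by C (salary ask 101≤192, experience 11≥4, interview score 8.9≥4.6).
B: dominated by D (salary ask 123≤136, experience 19≥12, interview score 4.5≥3.1).
C: not dominated.
D: not dominated.
E: not dominated (best interview score).
F: dominated by C (salary ask 101≤138, experience 11≥3, interview score 8.9≥5.5).
G: not dominated (best salary ask).

C, D, E, G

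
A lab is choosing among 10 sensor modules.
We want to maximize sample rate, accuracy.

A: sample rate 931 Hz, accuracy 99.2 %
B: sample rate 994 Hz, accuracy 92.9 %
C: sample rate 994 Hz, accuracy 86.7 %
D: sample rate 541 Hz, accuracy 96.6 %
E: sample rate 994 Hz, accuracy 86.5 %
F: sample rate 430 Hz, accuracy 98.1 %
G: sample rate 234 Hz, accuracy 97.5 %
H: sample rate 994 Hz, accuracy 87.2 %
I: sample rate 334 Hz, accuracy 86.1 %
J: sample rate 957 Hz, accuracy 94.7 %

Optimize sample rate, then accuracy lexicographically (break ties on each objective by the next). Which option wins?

First maximize sample rate: best is 994, kept {B, C, E, H}.
Then maximize accuracy: best is 92.9, kept {B}.

B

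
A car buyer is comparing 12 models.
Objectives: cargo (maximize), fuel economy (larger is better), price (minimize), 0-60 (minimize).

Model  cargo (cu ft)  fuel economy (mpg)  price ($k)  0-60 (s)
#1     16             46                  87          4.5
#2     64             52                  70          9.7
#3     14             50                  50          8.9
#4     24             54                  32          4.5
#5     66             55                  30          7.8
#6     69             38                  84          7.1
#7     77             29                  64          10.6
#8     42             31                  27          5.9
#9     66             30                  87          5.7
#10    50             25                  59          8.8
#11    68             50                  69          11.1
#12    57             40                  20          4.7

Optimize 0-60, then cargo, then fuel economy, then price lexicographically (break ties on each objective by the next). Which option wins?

#4

First minimize 0-60: best is 4.5, kept {#1, #4}.
Then maximize cargo: best is 24, kept {#4}.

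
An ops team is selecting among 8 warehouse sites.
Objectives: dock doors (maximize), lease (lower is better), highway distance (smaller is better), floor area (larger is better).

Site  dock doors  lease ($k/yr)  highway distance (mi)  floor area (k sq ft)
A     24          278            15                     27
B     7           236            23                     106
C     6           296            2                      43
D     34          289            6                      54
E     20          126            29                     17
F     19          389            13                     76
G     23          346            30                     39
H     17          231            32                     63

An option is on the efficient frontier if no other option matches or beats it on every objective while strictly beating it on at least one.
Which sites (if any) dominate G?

D

D: dock doors 34≥23, lease 289≤346, highway distance 6≤30, floor area 54≥39 — dominates G.
Others (A, B, C, E, F, H) are each worse than G on at least one objective.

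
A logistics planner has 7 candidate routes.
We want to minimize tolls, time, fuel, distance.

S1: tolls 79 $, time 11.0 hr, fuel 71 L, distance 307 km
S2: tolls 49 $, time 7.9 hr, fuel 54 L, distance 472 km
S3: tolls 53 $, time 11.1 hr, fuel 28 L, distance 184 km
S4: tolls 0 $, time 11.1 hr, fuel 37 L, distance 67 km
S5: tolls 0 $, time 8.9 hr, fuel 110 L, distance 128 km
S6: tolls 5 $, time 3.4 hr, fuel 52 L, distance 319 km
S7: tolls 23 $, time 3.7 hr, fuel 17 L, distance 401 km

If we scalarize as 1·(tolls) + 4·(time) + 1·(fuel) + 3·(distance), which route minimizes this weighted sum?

S4

S1: 1·79 + 4·11.0 + 1·71 + 3·307 = 1115.0
S2: 1·49 + 4·7.9 + 1·54 + 3·472 = 1550.6
S3: 1·53 + 4·11.1 + 1·28 + 3·184 = 677.4
S4: 1·0 + 4·11.1 + 1·37 + 3·67 = 282.4
S5: 1·0 + 4·8.9 + 1·110 + 3·128 = 529.6
S6: 1·5 + 4·3.4 + 1·52 + 3·319 = 1027.6
S7: 1·23 + 4·3.7 + 1·17 + 3·401 = 1257.8
Lowest: S4 at 282.4.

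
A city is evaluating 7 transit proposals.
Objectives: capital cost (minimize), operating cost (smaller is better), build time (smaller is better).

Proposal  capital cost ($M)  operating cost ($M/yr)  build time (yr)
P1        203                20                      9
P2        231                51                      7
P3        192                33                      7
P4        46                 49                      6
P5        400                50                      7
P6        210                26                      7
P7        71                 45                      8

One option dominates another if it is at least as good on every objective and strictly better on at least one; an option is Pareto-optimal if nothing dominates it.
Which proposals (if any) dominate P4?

P1: worse on capital cost (203 vs 46).
P2: worse on capital cost (231 vs 46).
P3: worse on capital cost (192 vs 46).
P5: worse on capital cost (400 vs 46).
P6: worse on capital cost (210 vs 46).
P7: worse on capital cost (71 vs 46).
No option dominates P4.

none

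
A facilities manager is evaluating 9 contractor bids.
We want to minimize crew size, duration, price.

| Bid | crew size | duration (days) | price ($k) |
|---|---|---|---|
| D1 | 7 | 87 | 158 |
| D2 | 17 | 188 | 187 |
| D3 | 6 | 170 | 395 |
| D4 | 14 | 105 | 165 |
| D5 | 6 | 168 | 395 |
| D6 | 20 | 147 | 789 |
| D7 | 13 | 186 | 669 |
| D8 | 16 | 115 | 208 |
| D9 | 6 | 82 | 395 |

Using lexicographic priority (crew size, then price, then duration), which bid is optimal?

D9

First minimize crew size: best is 6, kept {D3, D5, D9}.
Then minimize price: best is 395, kept {D3, D5, D9}.
Then minimize duration: best is 82, kept {D9}.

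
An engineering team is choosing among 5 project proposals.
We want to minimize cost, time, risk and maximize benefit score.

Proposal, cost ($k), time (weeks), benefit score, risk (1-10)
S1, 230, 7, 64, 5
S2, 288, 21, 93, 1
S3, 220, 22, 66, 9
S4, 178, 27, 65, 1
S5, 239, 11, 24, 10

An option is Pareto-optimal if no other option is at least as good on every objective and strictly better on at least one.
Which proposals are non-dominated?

S1, S2, S3, S4

S1: not dominated (best time).
S2: not dominated (best benefit score).
S3: not dominated.
S4: not dominated (best cost).
S5: dominated by S1 (cost 230≤239, time 7≤11, benefit score 64≥24, risk 5≤10).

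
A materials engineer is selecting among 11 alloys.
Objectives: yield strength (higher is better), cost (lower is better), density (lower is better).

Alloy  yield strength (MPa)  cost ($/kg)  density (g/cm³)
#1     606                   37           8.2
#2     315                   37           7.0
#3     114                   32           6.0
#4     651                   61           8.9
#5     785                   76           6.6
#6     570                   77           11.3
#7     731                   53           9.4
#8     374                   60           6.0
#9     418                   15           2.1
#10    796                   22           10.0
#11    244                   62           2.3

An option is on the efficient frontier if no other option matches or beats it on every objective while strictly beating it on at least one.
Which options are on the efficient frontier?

#1: not dominated.
#2: dominated by #9 (yield strength 418≥315, cost 15≤37, density 2.1≤7.0).
#3: dominated by #9 (yield strength 418≥114, cost 15≤32, density 2.1≤6.0).
#4: not dominated.
#5: not dominated.
#6: dominated by #1 (yield strength 606≥570, cost 37≤77, density 8.2≤11.3).
#7: not dominated.
#8: dominated by #9 (yield strength 418≥374, cost 15≤60, density 2.1≤6.0).
#9: not dominated (best cost).
#10: not dominated (best yield strength).
#11: dominated by #9 (yield strength 418≥244, cost 15≤62, density 2.1≤2.3).

#1, #4, #5, #7, #9, #10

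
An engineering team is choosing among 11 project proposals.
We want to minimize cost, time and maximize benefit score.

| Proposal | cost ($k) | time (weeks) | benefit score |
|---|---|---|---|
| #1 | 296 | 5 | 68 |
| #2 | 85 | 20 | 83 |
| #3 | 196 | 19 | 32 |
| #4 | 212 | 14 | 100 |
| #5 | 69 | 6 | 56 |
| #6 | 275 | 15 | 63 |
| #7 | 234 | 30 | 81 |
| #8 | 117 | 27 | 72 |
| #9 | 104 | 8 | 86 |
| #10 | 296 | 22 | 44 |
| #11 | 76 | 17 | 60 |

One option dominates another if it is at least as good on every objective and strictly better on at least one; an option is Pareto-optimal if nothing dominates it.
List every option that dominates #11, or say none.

none

#1: worse on cost (296 vs 76).
#2: worse on cost (85 vs 76).
#3: worse on cost (196 vs 76).
#4: worse on cost (212 vs 76).
#5: worse on benefit score (56 vs 60).
#6: worse on cost (275 vs 76).
#7: worse on cost (234 vs 76).
#8: worse on cost (117 vs 76).
#9: worse on cost (104 vs 76).
#10: worse on cost (296 vs 76).
No option dominates #11.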